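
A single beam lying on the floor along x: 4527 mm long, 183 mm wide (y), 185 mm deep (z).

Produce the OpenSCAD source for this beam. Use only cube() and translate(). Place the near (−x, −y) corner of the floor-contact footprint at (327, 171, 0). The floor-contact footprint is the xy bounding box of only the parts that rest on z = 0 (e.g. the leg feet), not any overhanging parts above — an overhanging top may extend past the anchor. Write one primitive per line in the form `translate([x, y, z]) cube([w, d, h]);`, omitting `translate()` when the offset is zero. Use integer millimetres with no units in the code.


translate([327, 171, 0]) cube([4527, 183, 185]);


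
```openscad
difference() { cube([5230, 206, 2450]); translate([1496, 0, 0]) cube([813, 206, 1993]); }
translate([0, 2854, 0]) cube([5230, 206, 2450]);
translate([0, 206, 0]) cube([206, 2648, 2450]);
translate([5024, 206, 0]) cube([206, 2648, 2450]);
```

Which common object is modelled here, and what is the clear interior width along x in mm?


A single room. The interior width is 4818 mm.

Four walls enclosing a rectangle with a door in the front wall — a room. Outside width 5230 minus two 206 mm walls gives 4818 mm.


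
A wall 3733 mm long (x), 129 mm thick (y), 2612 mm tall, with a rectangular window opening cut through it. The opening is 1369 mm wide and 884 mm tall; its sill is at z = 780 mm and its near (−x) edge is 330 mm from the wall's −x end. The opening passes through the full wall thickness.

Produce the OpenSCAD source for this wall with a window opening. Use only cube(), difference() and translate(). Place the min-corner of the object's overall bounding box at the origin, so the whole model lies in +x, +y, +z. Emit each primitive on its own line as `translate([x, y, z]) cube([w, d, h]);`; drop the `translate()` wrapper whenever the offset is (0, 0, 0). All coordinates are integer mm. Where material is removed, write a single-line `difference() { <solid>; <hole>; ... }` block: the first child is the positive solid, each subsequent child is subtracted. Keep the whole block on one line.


difference() { cube([3733, 129, 2612]); translate([330, 0, 780]) cube([1369, 129, 884]); }


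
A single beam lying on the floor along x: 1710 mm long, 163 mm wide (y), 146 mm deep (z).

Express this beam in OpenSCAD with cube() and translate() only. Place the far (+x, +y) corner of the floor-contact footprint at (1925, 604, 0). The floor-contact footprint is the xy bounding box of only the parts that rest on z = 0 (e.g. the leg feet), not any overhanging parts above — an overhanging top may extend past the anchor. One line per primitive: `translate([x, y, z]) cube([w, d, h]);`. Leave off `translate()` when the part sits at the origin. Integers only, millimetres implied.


translate([215, 441, 0]) cube([1710, 163, 146]);


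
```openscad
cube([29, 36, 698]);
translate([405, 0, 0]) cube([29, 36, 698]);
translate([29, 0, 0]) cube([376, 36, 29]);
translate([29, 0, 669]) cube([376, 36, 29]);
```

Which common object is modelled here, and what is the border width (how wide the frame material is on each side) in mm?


A picture frame. The border width is 29 mm.

Four thin pieces enclosing a rectangular opening — a picture frame. The two full-height stiles are 698 mm tall; the top rail sits at z = 669 and is 29 mm tall, so the border above the opening is 698 − 669 = 29 mm, matching the stile x-width.


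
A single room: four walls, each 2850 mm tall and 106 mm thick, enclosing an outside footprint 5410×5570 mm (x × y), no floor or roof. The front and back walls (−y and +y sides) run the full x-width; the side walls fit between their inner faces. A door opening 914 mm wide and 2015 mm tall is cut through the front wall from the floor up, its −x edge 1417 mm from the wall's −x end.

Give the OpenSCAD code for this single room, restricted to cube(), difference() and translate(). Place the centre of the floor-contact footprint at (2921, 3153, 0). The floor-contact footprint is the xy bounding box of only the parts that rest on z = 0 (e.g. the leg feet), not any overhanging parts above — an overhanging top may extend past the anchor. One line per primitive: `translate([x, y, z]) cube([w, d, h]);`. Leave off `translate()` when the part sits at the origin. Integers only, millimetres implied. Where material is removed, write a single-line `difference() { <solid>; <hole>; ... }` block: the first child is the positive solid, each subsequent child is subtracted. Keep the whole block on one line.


difference() { translate([216, 368, 0]) cube([5410, 106, 2850]); translate([1633, 368, 0]) cube([914, 106, 2015]); }
translate([216, 5832, 0]) cube([5410, 106, 2850]);
translate([216, 474, 0]) cube([106, 5358, 2850]);
translate([5520, 474, 0]) cube([106, 5358, 2850]);


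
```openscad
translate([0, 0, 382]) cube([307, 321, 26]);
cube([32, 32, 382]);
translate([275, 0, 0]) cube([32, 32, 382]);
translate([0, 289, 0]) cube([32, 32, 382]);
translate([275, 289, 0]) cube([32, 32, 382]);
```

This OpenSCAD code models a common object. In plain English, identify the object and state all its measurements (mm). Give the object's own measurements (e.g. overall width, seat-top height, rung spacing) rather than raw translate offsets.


A four-legged stool. The seat is a 307×321×26 mm slab whose top surface is at z = 408 mm; four square legs, each 32×32 mm in cross-section, run from the floor (z = 0) to the underside of the seat, each flush with a corner of the seat.


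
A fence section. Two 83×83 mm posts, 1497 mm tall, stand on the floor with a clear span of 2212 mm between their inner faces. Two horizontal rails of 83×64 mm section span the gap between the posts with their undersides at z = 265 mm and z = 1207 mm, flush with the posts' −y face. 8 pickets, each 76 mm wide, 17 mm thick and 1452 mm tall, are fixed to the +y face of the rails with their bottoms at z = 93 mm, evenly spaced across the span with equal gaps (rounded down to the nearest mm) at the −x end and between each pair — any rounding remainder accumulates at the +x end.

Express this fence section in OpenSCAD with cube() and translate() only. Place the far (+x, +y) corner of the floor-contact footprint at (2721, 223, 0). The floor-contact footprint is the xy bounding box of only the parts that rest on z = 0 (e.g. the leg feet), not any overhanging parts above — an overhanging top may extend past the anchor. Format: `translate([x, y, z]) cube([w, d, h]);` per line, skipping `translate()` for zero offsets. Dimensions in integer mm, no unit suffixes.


translate([343, 140, 0]) cube([83, 83, 1497]);
translate([2638, 140, 0]) cube([83, 83, 1497]);
translate([426, 140, 265]) cube([2212, 83, 64]);
translate([426, 140, 1207]) cube([2212, 83, 64]);
translate([604, 223, 93]) cube([76, 17, 1452]);
translate([858, 223, 93]) cube([76, 17, 1452]);
translate([1112, 223, 93]) cube([76, 17, 1452]);
translate([1366, 223, 93]) cube([76, 17, 1452]);
translate([1620, 223, 93]) cube([76, 17, 1452]);
translate([1874, 223, 93]) cube([76, 17, 1452]);
translate([2128, 223, 93]) cube([76, 17, 1452]);
translate([2382, 223, 93]) cube([76, 17, 1452]);


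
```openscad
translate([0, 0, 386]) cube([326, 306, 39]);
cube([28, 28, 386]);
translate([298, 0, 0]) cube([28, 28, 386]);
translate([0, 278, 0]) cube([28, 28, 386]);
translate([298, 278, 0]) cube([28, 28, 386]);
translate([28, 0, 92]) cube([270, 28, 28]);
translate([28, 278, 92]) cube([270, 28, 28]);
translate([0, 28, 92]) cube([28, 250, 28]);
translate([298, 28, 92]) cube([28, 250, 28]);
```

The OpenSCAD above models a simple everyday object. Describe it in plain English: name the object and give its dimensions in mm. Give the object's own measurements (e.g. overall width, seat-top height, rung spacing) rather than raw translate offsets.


A simple wooden stool: a rectangular seat 326 mm (x) by 306 mm (y), 39 mm thick, top face at z = 425 mm, on four square legs, each 28×28 mm in cross-section. The legs rest on z = 0, each flush with a corner of the seat. Four stretchers, 28 mm wide and 28 mm tall, connect adjacent legs with their undersides at z = 92 mm, each running between the inner faces of the legs it joins and aligned with the legs' outer faces on the other axis.


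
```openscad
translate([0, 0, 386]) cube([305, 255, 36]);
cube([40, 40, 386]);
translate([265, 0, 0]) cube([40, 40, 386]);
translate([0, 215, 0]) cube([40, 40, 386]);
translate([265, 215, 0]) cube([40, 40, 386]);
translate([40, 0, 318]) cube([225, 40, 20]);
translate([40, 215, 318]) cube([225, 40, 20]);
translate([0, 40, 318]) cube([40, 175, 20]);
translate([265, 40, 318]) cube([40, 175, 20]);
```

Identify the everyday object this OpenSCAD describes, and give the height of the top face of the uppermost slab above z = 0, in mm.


A stool. The seat height is 422 mm.

A 305×255×36 slab at z = 386 on four corner posts — a stool. The seat top is 386 + 36 = 422 mm.


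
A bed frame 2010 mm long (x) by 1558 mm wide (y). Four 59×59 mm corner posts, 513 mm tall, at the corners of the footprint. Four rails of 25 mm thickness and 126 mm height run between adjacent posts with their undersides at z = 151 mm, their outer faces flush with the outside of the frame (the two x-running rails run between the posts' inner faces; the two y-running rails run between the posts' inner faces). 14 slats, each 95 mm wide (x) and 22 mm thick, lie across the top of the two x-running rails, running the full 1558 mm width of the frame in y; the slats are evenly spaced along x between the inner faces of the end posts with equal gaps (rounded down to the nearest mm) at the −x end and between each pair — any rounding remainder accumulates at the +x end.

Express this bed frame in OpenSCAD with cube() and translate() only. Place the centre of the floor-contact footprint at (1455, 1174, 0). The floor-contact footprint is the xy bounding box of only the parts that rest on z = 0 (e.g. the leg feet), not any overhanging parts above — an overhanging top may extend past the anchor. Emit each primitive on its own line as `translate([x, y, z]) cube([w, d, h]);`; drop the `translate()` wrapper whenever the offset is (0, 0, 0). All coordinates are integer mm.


translate([450, 395, 0]) cube([59, 59, 513]);
translate([450, 1894, 0]) cube([59, 59, 513]);
translate([2401, 395, 0]) cube([59, 59, 513]);
translate([2401, 1894, 0]) cube([59, 59, 513]);
translate([509, 395, 151]) cube([1892, 25, 126]);
translate([509, 1928, 151]) cube([1892, 25, 126]);
translate([450, 454, 151]) cube([25, 1440, 126]);
translate([2435, 454, 151]) cube([25, 1440, 126]);
translate([546, 395, 277]) cube([95, 1558, 22]);
translate([678, 395, 277]) cube([95, 1558, 22]);
translate([810, 395, 277]) cube([95, 1558, 22]);
translate([942, 395, 277]) cube([95, 1558, 22]);
translate([1074, 395, 277]) cube([95, 1558, 22]);
translate([1206, 395, 277]) cube([95, 1558, 22]);
translate([1338, 395, 277]) cube([95, 1558, 22]);
translate([1470, 395, 277]) cube([95, 1558, 22]);
translate([1602, 395, 277]) cube([95, 1558, 22]);
translate([1734, 395, 277]) cube([95, 1558, 22]);
translate([1866, 395, 277]) cube([95, 1558, 22]);
translate([1998, 395, 277]) cube([95, 1558, 22]);
translate([2130, 395, 277]) cube([95, 1558, 22]);
translate([2262, 395, 277]) cube([95, 1558, 22]);


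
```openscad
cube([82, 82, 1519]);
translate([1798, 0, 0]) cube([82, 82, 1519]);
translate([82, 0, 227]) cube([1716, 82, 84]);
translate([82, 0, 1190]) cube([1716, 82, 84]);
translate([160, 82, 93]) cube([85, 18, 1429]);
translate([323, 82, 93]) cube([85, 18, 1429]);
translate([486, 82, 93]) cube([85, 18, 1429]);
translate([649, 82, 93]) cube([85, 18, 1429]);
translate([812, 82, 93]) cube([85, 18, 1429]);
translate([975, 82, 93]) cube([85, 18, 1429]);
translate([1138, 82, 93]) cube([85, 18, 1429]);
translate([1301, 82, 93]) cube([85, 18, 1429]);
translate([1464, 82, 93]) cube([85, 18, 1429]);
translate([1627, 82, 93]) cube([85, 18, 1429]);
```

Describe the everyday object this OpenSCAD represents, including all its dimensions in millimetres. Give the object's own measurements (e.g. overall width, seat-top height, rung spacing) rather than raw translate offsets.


A fence section. Two 82×82 mm posts, 1519 mm tall, stand on the floor with a clear span of 1716 mm between their inner faces. Two horizontal rails of 82×84 mm section span the gap between the posts with their undersides at z = 227 mm and z = 1190 mm, flush with the posts' −y face. 10 pickets, each 85 mm wide, 18 mm thick and 1429 mm tall, are fixed to the +y face of the rails with their bottoms at z = 93 mm, spaced across the span with a 78 mm gap after the −x post and between neighbouring pickets, with 86 mm left before the +x post.


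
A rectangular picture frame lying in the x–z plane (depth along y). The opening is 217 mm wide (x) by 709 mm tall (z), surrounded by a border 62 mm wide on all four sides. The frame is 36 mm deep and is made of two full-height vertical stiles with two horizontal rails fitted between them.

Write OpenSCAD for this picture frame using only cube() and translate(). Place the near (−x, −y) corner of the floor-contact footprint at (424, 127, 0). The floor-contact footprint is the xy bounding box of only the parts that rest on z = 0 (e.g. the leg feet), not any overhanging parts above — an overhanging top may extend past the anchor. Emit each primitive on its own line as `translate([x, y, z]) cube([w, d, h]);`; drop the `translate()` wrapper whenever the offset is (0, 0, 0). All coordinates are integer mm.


translate([424, 127, 0]) cube([62, 36, 833]);
translate([703, 127, 0]) cube([62, 36, 833]);
translate([486, 127, 0]) cube([217, 36, 62]);
translate([486, 127, 771]) cube([217, 36, 62]);


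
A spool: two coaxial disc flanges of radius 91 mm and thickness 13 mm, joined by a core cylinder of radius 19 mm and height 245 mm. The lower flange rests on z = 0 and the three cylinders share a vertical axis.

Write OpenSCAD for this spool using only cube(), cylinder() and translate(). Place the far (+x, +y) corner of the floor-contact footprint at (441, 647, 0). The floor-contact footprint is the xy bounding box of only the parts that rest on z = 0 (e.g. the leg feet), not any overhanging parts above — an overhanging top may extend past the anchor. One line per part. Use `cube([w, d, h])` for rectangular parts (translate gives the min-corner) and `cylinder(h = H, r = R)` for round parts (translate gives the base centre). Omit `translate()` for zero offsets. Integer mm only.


translate([350, 556, 0]) cylinder(h = 13, r = 91);
translate([350, 556, 13]) cylinder(h = 245, r = 19);
translate([350, 556, 258]) cylinder(h = 13, r = 91);


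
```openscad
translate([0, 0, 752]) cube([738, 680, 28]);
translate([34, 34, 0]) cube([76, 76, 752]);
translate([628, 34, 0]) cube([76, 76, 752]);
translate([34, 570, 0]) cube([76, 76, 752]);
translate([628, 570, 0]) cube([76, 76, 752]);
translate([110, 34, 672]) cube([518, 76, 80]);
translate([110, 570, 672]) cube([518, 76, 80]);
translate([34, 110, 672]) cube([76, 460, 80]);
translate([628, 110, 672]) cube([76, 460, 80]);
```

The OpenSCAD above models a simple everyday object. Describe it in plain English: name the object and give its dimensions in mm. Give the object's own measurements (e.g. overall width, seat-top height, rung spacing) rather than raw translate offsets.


A rectangular dining table. The top is 738×680×28 mm with its upper surface at z = 780 mm. It stands on four 76×76 mm square legs, each inset 34 mm from the nearest pair of top edges, running from the floor to the underside of the top. Four apron rails, 76 mm thick and 80 mm tall, run between adjacent legs with their top edges flush with the underside of the top and their outer faces flush with the legs' outer faces.


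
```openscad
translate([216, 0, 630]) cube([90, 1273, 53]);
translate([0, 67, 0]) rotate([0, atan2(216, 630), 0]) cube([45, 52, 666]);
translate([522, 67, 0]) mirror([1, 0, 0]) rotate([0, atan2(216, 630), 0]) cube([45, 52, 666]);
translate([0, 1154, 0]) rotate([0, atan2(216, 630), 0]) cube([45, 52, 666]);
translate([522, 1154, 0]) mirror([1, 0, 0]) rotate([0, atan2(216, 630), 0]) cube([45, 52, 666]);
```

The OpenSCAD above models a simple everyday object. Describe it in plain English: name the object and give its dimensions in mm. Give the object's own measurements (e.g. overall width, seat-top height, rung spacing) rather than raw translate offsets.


A sawhorse. A 90×1273×53 mm beam (x, y, z) sits on two A-frame leg pairs. Each pair is two raked legs of 45×52 mm section (52 mm along y) splaying symmetrically in x. Each leg rises 630 mm vertically over 216 mm of horizontal reach and is 666 mm long along its own axis. Every leg's outer bottom edge rests on the floor and its outer top edge meets a bottom edge of the beam — the left legs (tilting toward +x) meet the beam's −x bottom edge, the right legs (their mirror images, tilting toward −x) meet its +x bottom edge — so the leg tops tuck under the beam, the beam's underside is 630 mm above the floor, and the feet are 522 mm apart outside-to-outside with the beam centred between them. The two leg pairs are set in 67 mm from either end of the beam.


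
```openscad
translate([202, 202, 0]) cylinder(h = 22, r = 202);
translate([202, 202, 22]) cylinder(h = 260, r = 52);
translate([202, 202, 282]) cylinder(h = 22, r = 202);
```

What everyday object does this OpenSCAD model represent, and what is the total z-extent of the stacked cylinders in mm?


A spool. The overall height is 304 mm.

Three coaxial cylinders, large–small–large — a spool. Two 22 mm flanges and a 260 mm core give 22 + 260 + 22 = 304 mm.


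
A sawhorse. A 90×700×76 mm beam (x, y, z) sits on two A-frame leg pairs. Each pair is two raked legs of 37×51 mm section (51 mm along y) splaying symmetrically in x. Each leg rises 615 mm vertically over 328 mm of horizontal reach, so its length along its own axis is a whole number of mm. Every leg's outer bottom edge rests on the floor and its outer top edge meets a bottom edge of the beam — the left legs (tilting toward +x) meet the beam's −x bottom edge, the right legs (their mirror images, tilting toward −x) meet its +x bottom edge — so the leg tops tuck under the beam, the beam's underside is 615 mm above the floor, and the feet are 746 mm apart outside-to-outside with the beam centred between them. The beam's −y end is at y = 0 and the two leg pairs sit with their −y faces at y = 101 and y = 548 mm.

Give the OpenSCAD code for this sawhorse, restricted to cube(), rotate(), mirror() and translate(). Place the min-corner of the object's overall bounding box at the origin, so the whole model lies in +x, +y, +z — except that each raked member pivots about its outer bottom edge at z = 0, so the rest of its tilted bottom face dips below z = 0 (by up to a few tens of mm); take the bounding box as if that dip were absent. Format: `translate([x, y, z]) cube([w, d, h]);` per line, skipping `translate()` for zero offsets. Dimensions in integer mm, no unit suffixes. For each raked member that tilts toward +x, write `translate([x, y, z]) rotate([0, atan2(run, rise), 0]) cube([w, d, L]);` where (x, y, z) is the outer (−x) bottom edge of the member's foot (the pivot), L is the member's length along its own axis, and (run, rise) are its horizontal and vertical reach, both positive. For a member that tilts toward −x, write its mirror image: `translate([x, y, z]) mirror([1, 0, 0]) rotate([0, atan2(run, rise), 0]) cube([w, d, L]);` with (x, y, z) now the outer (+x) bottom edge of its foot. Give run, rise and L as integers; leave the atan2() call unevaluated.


translate([328, 0, 615]) cube([90, 700, 76]);
translate([0, 101, 0]) rotate([0, atan2(328, 615), 0]) cube([37, 51, 697]);
translate([746, 101, 0]) mirror([1, 0, 0]) rotate([0, atan2(328, 615), 0]) cube([37, 51, 697]);
translate([0, 548, 0]) rotate([0, atan2(328, 615), 0]) cube([37, 51, 697]);
translate([746, 548, 0]) mirror([1, 0, 0]) rotate([0, atan2(328, 615), 0]) cube([37, 51, 697]);


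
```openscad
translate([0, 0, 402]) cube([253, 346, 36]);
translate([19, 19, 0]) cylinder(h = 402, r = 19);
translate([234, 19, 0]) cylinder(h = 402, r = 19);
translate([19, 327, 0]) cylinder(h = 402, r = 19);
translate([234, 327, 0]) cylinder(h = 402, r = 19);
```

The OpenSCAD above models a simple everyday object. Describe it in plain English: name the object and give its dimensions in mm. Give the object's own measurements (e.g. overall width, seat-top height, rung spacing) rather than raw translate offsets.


A simple wooden stool: a rectangular seat 253 mm (x) by 346 mm (y), 36 mm thick, top face at z = 438 mm, on four round legs, each 38 mm in diameter. The legs rest on z = 0, each leg's axis is inset half a diameter from the nearest pair of seat edges (so the leg's bounding box is flush with the corner).


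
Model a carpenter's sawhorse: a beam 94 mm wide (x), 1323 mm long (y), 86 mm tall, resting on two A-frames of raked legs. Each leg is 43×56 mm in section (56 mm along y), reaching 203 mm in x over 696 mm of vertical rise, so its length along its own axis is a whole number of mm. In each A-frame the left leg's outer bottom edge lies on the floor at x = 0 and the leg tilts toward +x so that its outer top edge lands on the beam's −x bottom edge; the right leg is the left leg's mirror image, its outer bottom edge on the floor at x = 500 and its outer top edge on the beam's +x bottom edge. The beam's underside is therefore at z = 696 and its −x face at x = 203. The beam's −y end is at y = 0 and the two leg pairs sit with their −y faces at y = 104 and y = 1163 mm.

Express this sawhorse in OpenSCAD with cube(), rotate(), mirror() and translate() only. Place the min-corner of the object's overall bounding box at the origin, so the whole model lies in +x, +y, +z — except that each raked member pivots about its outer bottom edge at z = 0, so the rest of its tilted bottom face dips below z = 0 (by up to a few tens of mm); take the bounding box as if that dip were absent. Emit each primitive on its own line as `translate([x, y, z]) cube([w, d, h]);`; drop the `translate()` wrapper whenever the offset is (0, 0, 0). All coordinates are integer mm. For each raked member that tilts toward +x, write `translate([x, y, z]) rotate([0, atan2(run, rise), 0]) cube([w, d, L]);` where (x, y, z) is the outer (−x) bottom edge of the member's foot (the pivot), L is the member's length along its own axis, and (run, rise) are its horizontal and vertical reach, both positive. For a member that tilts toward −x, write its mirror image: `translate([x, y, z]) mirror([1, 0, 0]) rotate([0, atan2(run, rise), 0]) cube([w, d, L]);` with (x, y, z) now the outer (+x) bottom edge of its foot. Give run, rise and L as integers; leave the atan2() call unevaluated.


// leg length = √(203² + 696²) = 725
// right-leg outer foot x = 2·203 + 94 = 500
// beam min-corner = (203, 0, 696)
translate([203, 0, 696]) cube([94, 1323, 86]);
translate([0, 104, 0]) rotate([0, atan2(203, 696), 0]) cube([43, 56, 725]);
translate([500, 104, 0]) mirror([1, 0, 0]) rotate([0, atan2(203, 696), 0]) cube([43, 56, 725]);
translate([0, 1163, 0]) rotate([0, atan2(203, 696), 0]) cube([43, 56, 725]);
translate([500, 1163, 0]) mirror([1, 0, 0]) rotate([0, atan2(203, 696), 0]) cube([43, 56, 725]);


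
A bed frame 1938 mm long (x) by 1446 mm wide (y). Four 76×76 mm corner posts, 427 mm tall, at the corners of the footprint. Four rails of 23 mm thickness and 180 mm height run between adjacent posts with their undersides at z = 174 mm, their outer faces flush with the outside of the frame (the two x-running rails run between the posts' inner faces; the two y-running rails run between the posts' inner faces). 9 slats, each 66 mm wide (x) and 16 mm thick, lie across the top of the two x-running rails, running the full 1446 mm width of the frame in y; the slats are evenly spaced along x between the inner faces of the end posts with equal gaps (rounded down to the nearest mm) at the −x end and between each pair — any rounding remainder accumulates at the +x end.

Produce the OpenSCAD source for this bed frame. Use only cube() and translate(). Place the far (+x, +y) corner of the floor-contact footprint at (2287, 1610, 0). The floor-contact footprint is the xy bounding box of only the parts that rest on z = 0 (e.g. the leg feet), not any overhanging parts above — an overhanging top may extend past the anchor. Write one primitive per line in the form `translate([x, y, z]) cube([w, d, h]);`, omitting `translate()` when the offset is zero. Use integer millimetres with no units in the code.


translate([349, 164, 0]) cube([76, 76, 427]);
translate([349, 1534, 0]) cube([76, 76, 427]);
translate([2211, 164, 0]) cube([76, 76, 427]);
translate([2211, 1534, 0]) cube([76, 76, 427]);
translate([425, 164, 174]) cube([1786, 23, 180]);
translate([425, 1587, 174]) cube([1786, 23, 180]);
translate([349, 240, 174]) cube([23, 1294, 180]);
translate([2264, 240, 174]) cube([23, 1294, 180]);
translate([544, 164, 354]) cube([66, 1446, 16]);
translate([729, 164, 354]) cube([66, 1446, 16]);
translate([914, 164, 354]) cube([66, 1446, 16]);
translate([1099, 164, 354]) cube([66, 1446, 16]);
translate([1284, 164, 354]) cube([66, 1446, 16]);
translate([1469, 164, 354]) cube([66, 1446, 16]);
translate([1654, 164, 354]) cube([66, 1446, 16]);
translate([1839, 164, 354]) cube([66, 1446, 16]);
translate([2024, 164, 354]) cube([66, 1446, 16]);


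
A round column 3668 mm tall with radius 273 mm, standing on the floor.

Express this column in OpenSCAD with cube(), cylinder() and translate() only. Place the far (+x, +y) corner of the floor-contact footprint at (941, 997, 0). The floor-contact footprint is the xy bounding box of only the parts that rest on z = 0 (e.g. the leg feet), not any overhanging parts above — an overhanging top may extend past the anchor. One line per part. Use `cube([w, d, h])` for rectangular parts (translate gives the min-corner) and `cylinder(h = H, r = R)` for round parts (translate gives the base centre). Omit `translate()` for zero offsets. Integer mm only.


translate([668, 724, 0]) cylinder(h = 3668, r = 273);


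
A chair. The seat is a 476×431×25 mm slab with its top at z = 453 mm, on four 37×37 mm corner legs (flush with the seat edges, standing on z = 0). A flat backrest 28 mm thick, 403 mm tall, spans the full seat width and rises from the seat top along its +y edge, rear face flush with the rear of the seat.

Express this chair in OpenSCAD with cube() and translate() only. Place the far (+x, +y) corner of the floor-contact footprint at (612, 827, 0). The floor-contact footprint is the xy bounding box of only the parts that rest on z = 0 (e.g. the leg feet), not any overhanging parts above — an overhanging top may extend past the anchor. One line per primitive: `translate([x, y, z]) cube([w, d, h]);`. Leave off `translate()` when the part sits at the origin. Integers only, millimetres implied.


translate([136, 396, 428]) cube([476, 431, 25]);
translate([136, 396, 0]) cube([37, 37, 428]);
translate([575, 396, 0]) cube([37, 37, 428]);
translate([136, 790, 0]) cube([37, 37, 428]);
translate([575, 790, 0]) cube([37, 37, 428]);
translate([136, 799, 453]) cube([476, 28, 403]);


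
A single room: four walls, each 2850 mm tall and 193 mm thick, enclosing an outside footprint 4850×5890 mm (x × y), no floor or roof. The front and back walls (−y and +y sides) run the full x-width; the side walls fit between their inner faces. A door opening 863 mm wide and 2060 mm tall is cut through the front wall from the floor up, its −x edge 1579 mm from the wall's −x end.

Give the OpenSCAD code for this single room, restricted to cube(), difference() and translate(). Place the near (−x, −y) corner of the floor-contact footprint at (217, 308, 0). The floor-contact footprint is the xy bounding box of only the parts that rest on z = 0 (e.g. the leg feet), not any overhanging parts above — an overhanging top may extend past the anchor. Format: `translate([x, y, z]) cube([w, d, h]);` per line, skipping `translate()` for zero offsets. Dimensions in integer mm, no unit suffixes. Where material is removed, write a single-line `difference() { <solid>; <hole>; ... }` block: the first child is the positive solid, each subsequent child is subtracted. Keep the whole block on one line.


difference() { translate([217, 308, 0]) cube([4850, 193, 2850]); translate([1796, 308, 0]) cube([863, 193, 2060]); }
translate([217, 6005, 0]) cube([4850, 193, 2850]);
translate([217, 501, 0]) cube([193, 5504, 2850]);
translate([4874, 501, 0]) cube([193, 5504, 2850]);


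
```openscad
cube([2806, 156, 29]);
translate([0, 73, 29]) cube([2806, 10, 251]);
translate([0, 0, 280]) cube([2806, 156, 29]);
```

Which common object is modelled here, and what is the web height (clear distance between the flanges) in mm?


An I-beam. The web height is 251 mm.

Two wide flanges with a thin centred web — an I-beam. Overall 309 mm minus two 29 mm flanges gives a web of 309 − 2·29 = 251 mm.


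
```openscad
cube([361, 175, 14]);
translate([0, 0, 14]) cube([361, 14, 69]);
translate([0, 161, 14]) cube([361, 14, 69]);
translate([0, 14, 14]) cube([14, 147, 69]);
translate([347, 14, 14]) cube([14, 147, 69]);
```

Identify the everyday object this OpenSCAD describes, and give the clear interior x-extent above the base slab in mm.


An open box. The internal width is 333 mm.

A 361×175 base slab with four walls standing on it — an open box. The base is 361 mm wide and the walls are 14 mm thick, so the internal width is 361 − 2 × 14 = 333 mm.


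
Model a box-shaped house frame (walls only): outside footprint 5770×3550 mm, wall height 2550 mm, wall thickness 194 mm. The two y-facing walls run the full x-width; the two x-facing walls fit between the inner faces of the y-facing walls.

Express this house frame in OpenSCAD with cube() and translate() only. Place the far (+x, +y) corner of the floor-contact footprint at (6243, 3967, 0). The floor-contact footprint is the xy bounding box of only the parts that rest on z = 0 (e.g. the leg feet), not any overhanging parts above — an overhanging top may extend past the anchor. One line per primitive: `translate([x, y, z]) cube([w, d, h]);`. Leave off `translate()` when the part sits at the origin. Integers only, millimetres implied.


translate([473, 417, 0]) cube([5770, 194, 2550]);
translate([473, 3773, 0]) cube([5770, 194, 2550]);
translate([473, 611, 0]) cube([194, 3162, 2550]);
translate([6049, 611, 0]) cube([194, 3162, 2550]);


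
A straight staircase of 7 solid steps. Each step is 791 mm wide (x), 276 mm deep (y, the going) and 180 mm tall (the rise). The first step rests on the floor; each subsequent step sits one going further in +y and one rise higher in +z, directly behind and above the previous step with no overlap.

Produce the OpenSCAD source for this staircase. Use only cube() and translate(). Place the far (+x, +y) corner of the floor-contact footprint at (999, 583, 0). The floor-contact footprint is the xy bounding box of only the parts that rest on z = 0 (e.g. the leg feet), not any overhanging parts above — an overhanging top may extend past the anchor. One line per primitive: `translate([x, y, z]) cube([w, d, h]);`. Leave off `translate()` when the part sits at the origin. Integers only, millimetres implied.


translate([208, 307, 0]) cube([791, 276, 180]);
translate([208, 583, 180]) cube([791, 276, 180]);
translate([208, 859, 360]) cube([791, 276, 180]);
translate([208, 1135, 540]) cube([791, 276, 180]);
translate([208, 1411, 720]) cube([791, 276, 180]);
translate([208, 1687, 900]) cube([791, 276, 180]);
translate([208, 1963, 1080]) cube([791, 276, 180]);


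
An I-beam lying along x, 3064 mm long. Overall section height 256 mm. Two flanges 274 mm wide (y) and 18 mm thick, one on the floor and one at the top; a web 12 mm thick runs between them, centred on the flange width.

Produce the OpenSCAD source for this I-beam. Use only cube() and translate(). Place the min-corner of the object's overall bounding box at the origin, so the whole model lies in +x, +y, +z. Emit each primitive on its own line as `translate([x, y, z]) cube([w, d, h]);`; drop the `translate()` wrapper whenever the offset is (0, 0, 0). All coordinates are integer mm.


cube([3064, 274, 18]);
translate([0, 131, 18]) cube([3064, 12, 220]);
translate([0, 0, 238]) cube([3064, 274, 18]);


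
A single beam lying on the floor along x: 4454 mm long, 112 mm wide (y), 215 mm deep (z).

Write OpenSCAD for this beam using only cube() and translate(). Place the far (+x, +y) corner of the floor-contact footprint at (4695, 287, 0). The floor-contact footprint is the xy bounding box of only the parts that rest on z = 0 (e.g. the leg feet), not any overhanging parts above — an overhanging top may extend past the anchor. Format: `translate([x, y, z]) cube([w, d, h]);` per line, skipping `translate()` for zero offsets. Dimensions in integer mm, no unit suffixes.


translate([241, 175, 0]) cube([4454, 112, 215]);


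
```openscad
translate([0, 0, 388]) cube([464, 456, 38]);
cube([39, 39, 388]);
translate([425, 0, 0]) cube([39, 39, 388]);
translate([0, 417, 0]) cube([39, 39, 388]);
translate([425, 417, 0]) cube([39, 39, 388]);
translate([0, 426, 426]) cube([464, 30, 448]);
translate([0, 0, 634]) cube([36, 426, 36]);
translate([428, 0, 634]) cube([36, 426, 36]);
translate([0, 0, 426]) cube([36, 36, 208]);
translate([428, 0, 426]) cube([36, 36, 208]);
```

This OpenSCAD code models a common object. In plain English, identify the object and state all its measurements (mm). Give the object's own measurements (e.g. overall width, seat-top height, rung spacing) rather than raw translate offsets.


A chair. The seat is a 464×456×38 mm slab with its top at z = 426 mm, on four 39×39 mm corner legs (flush with the seat edges, standing on z = 0). A flat backrest 30 mm thick, 448 mm tall, spans the full seat width and rises from the seat top along its +y edge, rear face flush with the rear of the seat. Two armrests of 36×36 mm section run along each side from the seat's front edge to the front of the backrest, top faces 244 mm above the seat top and outer faces flush with the seat's x-edges; a 36×36 mm post under the front of each armrest stands on the seat at the front corner.


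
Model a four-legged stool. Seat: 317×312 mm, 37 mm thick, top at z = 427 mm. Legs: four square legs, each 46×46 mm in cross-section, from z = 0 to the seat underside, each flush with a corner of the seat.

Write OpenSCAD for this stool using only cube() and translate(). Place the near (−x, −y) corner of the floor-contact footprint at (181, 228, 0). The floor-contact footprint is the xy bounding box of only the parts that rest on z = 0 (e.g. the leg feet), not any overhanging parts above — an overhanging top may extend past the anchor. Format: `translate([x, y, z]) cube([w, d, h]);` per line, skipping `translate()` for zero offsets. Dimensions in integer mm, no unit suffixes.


// leg_h = 427 - 37 = 390
translate([181, 228, 390]) cube([317, 312, 37]);
translate([181, 228, 0]) cube([46, 46, 390]);
translate([452, 228, 0]) cube([46, 46, 390]);
translate([181, 494, 0]) cube([46, 46, 390]);
translate([452, 494, 0]) cube([46, 46, 390]);


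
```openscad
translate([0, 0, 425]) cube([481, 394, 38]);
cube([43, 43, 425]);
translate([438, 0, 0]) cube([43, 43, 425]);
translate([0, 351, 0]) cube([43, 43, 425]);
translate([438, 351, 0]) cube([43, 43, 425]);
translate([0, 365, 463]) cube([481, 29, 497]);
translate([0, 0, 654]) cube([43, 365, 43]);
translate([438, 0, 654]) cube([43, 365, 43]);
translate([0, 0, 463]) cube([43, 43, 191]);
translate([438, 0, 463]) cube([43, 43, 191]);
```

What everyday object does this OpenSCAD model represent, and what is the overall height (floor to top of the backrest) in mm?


A chair. The overall height is 960 mm.

A slab on four corner posts with a tall panel at the back — a chair. The seat slab sits at z = 425 with thickness 38, and the 497 mm backrest starts at the seat top, so the overall height is 425 + 38 + 497 = 960 mm.


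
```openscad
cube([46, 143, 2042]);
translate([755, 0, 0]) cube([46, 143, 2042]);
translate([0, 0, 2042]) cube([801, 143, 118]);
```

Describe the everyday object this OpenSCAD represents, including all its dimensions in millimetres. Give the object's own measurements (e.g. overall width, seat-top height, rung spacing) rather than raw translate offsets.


A door frame. The clear opening is 709 mm wide and 2042 mm high. Two 46 mm wide jambs, 143 mm deep, stand either side of the opening from the floor to the top of the opening. A 118 mm thick head sits across the top of both jambs, spanning the full outside width of the frame.


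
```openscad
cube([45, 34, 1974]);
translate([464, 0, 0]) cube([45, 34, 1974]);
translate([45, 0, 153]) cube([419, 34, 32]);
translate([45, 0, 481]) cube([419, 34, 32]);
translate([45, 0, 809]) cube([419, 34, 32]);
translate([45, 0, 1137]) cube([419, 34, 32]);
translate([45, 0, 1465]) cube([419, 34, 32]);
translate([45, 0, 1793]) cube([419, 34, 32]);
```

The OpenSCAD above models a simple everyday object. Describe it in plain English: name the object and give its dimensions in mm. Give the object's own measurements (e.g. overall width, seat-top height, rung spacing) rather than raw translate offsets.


A straight ladder. Two 45×34 mm vertical rails, 1974 mm tall, stand 509 mm apart (outside-to-outside) with their front faces coplanar on the −y side. 6 rungs, each 34 mm deep and 32 mm tall, span between the inner faces of the rails, front faces flush with the rails. The lowest rung's underside is at z = 153 mm and rungs are spaced 328 mm apart (underside to underside).


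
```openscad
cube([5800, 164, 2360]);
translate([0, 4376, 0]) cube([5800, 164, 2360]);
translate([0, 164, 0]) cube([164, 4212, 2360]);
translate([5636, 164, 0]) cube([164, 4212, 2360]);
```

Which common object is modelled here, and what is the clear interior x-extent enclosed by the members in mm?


A house (or room) frame. The interior width is 5472 mm.

Four 2360 mm walls enclosing a rectangle with no floor or roof — a room or house frame. Outside width is 5800 mm and wall thickness is 164 mm, so the interior width is 5800 − 2 × 164 = 5472 mm.


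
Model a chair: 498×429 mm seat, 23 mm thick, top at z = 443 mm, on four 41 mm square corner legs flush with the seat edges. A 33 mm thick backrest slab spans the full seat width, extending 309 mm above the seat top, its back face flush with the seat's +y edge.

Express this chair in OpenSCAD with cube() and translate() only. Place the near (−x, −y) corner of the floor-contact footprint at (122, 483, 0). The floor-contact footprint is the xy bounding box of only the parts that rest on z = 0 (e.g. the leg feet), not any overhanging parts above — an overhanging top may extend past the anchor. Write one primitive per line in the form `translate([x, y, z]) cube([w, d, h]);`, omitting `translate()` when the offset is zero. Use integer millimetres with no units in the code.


translate([122, 483, 420]) cube([498, 429, 23]);
translate([122, 483, 0]) cube([41, 41, 420]);
translate([579, 483, 0]) cube([41, 41, 420]);
translate([122, 871, 0]) cube([41, 41, 420]);
translate([579, 871, 0]) cube([41, 41, 420]);
translate([122, 879, 443]) cube([498, 33, 309]);


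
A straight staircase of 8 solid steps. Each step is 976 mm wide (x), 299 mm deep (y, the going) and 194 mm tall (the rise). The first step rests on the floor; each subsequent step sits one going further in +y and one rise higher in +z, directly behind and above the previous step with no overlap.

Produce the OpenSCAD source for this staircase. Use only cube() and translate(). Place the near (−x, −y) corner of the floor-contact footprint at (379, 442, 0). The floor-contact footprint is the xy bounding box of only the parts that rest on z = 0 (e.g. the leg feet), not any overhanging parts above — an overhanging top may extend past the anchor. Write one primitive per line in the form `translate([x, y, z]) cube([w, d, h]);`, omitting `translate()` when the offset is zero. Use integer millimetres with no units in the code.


translate([379, 442, 0]) cube([976, 299, 194]);
translate([379, 741, 194]) cube([976, 299, 194]);
translate([379, 1040, 388]) cube([976, 299, 194]);
translate([379, 1339, 582]) cube([976, 299, 194]);
translate([379, 1638, 776]) cube([976, 299, 194]);
translate([379, 1937, 970]) cube([976, 299, 194]);
translate([379, 2236, 1164]) cube([976, 299, 194]);
translate([379, 2535, 1358]) cube([976, 299, 194]);
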